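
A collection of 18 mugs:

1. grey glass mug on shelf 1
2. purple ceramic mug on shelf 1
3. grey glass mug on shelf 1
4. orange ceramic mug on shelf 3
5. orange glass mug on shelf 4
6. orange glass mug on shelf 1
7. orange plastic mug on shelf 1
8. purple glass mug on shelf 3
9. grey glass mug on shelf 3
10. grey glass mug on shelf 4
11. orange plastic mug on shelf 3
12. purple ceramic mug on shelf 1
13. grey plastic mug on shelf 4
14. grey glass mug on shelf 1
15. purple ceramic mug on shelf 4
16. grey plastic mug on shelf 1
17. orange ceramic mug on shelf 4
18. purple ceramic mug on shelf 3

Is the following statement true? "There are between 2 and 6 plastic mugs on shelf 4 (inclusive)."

False

|plastic mugs on shelf 4| = 1.
The claim requires 2 ≤ 1 ≤ 6, which does not hold.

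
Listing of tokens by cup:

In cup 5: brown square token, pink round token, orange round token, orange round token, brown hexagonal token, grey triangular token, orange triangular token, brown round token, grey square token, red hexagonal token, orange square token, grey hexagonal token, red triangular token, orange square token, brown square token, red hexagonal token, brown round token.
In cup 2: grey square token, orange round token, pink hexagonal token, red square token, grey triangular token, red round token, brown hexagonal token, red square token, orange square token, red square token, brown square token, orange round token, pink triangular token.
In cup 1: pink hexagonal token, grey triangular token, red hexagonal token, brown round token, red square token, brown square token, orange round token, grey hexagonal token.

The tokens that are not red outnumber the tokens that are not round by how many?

tokens that are not red: 29.
tokens that are not round: 28.
29 − 28 = 1.

1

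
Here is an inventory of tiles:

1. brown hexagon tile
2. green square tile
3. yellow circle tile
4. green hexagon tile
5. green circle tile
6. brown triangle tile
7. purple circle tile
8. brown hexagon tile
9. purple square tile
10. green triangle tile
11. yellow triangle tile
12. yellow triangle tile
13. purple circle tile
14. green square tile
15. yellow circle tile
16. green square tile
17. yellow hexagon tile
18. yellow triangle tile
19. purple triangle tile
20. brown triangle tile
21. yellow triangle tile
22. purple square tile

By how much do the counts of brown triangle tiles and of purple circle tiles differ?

brown triangle tiles: 2. purple circle tiles: 2.
|2 − 2| = 2 − 2 = 0.

0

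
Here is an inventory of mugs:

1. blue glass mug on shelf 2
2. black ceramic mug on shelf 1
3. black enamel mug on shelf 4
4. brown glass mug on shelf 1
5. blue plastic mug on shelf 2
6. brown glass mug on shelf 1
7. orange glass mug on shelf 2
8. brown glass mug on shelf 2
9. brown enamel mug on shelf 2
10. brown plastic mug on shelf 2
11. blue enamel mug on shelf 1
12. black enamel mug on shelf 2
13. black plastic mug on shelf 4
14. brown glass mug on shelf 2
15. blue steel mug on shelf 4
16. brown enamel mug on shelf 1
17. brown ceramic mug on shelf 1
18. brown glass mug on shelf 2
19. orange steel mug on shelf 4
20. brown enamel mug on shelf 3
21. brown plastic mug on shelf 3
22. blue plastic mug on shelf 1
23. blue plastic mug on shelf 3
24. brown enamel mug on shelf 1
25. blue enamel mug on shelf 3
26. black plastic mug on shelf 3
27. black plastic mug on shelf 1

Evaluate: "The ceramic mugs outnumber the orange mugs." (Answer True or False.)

There are 2 ceramic mugs.
There are 2 orange mugs.
The claim requires 2 > 2, which does not hold.

False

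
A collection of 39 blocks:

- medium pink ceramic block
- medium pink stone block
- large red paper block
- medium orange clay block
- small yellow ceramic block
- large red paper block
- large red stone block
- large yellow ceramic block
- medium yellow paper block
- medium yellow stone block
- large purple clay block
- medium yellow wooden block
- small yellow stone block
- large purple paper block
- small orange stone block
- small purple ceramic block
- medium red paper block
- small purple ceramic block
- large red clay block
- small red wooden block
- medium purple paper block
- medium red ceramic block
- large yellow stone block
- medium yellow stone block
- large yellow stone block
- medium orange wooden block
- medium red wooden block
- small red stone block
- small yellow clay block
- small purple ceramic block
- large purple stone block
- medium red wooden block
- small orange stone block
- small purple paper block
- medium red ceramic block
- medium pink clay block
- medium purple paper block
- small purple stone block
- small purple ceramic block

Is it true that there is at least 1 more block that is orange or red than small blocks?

blocks that are orange or red: 15.
small blocks: 13.
The claim requires 15 − 13 = 2 ≥ 1, which holds.

True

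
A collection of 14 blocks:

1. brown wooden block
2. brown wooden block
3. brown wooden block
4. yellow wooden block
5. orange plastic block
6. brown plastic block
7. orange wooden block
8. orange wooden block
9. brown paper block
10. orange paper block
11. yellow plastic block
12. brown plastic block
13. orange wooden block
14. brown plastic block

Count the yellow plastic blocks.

1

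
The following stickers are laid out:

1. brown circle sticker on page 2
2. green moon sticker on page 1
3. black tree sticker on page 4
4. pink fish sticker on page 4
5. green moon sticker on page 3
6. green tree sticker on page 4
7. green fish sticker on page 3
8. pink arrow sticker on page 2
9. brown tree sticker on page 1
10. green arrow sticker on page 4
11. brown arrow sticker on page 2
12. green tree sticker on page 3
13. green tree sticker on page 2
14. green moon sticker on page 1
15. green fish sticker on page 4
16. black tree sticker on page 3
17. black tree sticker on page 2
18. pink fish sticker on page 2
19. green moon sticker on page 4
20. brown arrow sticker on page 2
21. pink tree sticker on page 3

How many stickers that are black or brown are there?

black: 3; brown: 4; together 3 + 4 = 7.

7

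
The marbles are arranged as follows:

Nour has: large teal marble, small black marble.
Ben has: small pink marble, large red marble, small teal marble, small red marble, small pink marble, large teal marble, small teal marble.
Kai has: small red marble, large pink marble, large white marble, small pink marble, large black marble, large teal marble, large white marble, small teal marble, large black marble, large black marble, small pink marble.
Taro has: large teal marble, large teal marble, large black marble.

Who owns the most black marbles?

Kai

Counts by owner (restricted to black marbles): Kai→3, Nour→1, Taro→1, Ben→0.
The maximum is 3, held uniquely by Kai.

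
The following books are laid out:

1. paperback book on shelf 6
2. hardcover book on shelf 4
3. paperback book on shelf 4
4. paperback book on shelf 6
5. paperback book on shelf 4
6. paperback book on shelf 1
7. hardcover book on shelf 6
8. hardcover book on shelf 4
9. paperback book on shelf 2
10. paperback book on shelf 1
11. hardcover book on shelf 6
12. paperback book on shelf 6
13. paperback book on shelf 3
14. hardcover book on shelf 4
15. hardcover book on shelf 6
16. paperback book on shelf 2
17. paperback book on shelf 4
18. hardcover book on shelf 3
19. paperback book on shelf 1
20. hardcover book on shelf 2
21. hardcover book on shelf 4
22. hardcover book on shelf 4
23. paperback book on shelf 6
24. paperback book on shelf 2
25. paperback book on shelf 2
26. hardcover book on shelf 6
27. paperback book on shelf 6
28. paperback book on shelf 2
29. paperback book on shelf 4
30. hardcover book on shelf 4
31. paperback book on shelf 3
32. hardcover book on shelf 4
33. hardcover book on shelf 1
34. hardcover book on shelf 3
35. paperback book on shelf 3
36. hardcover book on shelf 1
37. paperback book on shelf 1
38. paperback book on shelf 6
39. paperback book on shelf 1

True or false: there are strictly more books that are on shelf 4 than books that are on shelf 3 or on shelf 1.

There are 11 books on shelf 4.
There are 12 books on shelf 3 or on shelf 1.
The claim requires 11 > 12, which does not hold.

False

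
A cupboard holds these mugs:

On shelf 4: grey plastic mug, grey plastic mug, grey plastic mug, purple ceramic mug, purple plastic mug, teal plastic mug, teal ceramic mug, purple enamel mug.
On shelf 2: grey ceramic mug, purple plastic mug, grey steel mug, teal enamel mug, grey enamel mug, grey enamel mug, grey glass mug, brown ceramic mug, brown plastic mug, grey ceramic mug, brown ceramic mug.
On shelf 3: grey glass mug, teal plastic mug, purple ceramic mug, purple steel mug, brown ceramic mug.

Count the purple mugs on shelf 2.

1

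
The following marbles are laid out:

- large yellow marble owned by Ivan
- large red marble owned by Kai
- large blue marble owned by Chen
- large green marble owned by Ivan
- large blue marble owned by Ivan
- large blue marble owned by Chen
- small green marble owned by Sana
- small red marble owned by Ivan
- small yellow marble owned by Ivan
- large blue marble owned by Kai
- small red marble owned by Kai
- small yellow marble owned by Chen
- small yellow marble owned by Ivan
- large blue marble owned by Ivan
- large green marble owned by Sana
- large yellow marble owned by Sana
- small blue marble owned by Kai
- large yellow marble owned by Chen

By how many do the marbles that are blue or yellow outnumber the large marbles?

marbles that are blue or yellow: 12.
large marbles: 11.
12 − 11 = 1.

1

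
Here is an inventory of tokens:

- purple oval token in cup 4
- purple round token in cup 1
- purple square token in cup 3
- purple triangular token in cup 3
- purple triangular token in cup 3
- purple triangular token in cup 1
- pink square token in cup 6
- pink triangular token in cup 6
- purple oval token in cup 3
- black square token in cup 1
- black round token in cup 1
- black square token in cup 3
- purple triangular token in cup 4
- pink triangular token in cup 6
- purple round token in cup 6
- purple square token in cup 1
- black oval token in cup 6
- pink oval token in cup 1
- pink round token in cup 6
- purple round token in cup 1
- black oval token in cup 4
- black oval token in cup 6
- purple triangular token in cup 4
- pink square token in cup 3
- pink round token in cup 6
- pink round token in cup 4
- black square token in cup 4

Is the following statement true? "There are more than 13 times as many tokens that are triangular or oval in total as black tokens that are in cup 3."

False

There are 13 tokens that are triangular or oval.
There is 1 black token in cup 3.
The claim requires 13 > 13 × 1 = 13, which does not hold.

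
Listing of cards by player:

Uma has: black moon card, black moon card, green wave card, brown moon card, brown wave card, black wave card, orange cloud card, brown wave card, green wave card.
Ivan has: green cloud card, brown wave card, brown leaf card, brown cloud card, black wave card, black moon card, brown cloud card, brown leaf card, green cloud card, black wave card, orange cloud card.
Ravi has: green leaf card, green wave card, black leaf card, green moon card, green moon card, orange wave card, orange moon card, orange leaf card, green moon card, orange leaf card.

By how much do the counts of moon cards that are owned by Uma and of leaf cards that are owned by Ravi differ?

moon cards owned by Uma: 3. leaf cards owned by Ravi: 4.
|3 − 4| = 4 − 3 = 1.

1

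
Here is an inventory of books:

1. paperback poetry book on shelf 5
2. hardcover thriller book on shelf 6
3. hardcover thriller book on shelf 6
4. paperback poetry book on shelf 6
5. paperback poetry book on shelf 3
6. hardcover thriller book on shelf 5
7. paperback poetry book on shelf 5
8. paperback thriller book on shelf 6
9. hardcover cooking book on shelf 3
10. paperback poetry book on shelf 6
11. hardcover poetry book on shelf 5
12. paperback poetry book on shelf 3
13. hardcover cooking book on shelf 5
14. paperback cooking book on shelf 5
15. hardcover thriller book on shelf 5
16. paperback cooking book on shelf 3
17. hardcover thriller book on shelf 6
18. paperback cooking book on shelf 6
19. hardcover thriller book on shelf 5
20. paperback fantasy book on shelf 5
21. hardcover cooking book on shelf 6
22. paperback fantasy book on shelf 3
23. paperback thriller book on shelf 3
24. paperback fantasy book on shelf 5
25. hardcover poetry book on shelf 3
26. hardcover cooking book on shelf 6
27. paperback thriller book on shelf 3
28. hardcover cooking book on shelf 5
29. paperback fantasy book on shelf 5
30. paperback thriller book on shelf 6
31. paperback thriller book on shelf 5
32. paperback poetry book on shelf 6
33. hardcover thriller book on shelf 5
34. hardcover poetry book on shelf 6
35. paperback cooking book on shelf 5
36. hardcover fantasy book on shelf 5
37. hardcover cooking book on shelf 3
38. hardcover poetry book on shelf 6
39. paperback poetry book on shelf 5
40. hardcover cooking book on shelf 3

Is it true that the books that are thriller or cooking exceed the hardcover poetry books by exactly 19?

True

|books that are thriller or cooking| = 23.
|hardcover poetry books| = 4.
The claim requires 23 − 4 (= 19) to equal 19, which holds.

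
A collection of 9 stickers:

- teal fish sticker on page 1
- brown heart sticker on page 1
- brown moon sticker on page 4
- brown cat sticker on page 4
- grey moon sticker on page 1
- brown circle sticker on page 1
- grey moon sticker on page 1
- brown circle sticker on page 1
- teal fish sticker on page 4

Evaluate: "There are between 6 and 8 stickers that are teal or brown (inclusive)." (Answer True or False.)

True

stickers that are teal or brown: 7.
The claim requires 6 ≤ 7 ≤ 8, which holds.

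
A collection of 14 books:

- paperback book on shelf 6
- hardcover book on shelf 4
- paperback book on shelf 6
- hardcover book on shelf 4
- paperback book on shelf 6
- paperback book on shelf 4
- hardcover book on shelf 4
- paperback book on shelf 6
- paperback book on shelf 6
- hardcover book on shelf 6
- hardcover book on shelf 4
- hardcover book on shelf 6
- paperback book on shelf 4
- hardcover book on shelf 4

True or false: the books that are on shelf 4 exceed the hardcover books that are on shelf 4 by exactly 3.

False

|books on shelf 4| = 7.
|hardcover books on shelf 4| = 5.
The claim requires 7 − 5 (= 2) to equal 3, which does not hold.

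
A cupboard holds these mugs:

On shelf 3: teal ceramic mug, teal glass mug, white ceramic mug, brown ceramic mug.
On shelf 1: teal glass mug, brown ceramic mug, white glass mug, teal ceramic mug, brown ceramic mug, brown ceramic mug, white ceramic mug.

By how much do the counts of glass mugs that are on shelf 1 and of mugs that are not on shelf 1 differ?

2

glass mugs on shelf 1: 2. mugs that are not on shelf 1: 4.
|2 − 4| = 4 − 2 = 2.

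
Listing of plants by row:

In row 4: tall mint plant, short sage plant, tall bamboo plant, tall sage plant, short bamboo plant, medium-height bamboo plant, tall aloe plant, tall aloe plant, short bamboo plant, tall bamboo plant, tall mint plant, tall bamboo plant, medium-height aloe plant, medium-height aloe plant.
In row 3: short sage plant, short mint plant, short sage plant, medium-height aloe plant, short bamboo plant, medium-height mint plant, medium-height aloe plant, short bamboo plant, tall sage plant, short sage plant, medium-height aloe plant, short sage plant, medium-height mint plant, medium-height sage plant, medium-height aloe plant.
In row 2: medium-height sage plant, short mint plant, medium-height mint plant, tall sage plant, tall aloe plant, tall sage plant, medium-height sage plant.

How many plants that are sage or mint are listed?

19

mint: 7; sage: 12; together 7 + 12 = 19.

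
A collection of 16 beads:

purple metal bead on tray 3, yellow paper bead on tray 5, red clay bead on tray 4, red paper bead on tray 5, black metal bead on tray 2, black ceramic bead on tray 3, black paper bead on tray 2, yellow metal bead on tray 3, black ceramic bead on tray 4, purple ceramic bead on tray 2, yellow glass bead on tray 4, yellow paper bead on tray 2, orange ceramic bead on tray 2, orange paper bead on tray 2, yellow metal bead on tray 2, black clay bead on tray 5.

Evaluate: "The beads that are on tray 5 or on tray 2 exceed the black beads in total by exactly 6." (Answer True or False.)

False

|beads on tray 5 or on tray 2| = 10.
|black beads| = 5.
The claim requires 10 − 5 (= 5) to equal 6, which does not hold.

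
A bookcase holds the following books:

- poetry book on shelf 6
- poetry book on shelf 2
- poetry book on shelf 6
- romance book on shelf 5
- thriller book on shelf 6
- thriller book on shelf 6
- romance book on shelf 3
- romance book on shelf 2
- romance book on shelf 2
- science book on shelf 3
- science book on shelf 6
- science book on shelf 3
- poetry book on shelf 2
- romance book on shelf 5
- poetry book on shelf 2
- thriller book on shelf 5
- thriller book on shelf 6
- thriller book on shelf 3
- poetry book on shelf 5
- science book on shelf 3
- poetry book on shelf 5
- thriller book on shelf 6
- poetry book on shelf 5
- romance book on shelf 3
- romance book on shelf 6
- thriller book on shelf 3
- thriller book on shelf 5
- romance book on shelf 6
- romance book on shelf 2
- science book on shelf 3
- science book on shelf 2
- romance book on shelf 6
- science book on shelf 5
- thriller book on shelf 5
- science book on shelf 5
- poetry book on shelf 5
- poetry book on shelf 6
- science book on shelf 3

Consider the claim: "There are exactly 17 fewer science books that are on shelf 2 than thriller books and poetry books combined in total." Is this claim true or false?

False

science books on shelf 2: 1.
thriller books: 9; poetry books: 10; combined: 9 + 10 = 19.
The claim requires 19 − 1 (= 18) to equal 17, which does not hold.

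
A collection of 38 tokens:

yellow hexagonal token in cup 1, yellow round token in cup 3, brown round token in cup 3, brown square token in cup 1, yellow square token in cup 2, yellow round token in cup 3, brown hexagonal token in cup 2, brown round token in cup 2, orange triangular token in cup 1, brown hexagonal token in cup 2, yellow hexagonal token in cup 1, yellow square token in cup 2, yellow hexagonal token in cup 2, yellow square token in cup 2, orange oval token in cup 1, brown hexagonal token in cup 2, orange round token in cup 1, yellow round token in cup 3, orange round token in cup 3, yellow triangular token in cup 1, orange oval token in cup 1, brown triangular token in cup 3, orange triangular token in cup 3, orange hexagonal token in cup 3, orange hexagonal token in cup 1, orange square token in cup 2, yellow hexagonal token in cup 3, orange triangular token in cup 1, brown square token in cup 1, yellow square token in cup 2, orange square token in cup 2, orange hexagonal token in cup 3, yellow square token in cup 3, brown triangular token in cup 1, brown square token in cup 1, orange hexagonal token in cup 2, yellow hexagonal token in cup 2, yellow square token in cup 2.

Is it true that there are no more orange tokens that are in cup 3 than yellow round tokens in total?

There are 4 orange tokens in cup 3.
There are 3 yellow round tokens.
The claim requires 4 ≤ 3, which does not hold.

False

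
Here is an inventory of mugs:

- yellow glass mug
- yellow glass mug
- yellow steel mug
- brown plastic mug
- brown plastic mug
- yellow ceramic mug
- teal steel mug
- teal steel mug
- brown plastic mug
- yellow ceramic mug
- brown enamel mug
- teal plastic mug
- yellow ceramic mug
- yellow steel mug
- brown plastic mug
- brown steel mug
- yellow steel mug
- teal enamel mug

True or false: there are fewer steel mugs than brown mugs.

steel mugs: 6.
brown mugs: 6.
The claim requires 6 < 6, which does not hold.

False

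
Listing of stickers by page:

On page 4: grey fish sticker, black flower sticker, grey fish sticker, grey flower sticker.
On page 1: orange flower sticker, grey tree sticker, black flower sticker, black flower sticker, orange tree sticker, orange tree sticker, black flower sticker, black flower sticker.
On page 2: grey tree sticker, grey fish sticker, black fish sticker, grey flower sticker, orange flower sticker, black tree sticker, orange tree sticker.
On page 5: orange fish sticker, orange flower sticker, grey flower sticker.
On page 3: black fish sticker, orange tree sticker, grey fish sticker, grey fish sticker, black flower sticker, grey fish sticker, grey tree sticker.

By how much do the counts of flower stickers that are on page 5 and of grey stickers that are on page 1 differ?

1

flower stickers on page 5: 2. grey stickers on page 1: 1.
|2 − 1| = 2 − 1 = 1.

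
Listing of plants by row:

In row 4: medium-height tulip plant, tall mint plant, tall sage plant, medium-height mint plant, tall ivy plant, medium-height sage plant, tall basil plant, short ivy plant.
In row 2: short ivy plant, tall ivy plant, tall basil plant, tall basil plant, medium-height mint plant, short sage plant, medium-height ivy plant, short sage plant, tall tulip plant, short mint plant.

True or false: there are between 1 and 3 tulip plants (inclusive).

|tulip plants| = 2.
The claim requires 1 ≤ 2 ≤ 3, which holds.

True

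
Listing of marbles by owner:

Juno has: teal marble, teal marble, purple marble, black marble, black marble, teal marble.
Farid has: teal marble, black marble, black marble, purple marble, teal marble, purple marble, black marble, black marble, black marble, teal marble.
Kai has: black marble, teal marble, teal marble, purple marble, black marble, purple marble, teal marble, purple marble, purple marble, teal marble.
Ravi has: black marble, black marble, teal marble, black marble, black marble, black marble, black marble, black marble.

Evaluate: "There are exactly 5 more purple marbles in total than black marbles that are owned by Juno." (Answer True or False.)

True

There are 7 purple marbles.
Count of black marbles owned by Juno: 2.
The claim requires 7 − 2 (= 5) to equal 5, which holds.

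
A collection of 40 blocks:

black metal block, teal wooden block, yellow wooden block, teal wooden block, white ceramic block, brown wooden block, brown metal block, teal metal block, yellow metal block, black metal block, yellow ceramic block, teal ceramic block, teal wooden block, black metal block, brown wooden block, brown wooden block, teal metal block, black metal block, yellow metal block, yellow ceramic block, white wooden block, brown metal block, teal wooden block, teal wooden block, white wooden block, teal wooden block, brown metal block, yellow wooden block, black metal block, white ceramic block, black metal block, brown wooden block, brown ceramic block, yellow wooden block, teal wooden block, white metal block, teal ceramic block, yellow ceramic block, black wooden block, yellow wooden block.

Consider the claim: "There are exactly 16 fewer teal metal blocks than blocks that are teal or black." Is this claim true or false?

|teal metal blocks| = 2.
|blocks that are teal or black| = 18.
The claim requires 18 − 2 (= 16) to equal 16, which holds.

True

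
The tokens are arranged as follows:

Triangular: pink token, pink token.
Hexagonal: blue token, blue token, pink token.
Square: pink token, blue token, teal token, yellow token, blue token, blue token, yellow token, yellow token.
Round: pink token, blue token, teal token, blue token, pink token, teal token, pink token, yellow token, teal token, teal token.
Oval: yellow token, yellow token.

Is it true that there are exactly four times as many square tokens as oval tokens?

There are 8 square tokens.
There are 2 oval tokens.
The claim requires 8 = 4 × 2 = 8, which holds.

True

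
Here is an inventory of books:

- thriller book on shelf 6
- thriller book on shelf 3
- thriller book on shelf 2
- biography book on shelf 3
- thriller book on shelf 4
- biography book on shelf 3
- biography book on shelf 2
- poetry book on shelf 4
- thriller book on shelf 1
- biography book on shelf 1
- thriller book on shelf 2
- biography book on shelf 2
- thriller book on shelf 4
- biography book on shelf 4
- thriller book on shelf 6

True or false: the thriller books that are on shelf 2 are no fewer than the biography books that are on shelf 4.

|thriller books on shelf 2| = 2.
|biography books on shelf 4| = 1.
The claim requires 2 ≥ 1, which holds.

True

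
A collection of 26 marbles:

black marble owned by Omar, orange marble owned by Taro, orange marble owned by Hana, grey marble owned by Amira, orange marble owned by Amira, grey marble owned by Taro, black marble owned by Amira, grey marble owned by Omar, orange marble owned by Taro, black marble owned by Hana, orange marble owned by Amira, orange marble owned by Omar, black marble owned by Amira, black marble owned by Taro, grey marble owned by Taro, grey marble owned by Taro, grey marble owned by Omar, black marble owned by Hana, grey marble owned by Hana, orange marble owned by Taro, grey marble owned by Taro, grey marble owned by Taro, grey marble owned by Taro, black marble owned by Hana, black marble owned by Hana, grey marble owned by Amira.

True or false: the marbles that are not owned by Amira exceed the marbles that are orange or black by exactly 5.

True

Count of marbles that are not owned by Amira: 20.
There are 15 marbles that are orange or black.
The claim requires 20 − 15 (= 5) to equal 5, which holds.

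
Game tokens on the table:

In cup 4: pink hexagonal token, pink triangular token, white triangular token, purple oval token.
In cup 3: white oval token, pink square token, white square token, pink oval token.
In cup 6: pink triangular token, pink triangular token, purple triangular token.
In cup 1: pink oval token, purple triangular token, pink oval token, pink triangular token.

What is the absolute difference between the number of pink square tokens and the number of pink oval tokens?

2

pink square tokens: 1. pink oval tokens: 3.
|1 − 3| = 3 − 1 = 2.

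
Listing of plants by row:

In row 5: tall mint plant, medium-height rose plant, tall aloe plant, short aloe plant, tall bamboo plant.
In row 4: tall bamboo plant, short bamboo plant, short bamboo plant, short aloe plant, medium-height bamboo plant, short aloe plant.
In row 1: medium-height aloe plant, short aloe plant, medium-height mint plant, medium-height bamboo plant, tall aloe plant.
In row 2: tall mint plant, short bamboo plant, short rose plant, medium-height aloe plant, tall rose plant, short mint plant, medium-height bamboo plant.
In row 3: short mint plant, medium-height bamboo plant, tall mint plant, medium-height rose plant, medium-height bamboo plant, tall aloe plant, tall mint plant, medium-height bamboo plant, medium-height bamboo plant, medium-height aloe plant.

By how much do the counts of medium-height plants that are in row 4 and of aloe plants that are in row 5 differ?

1

medium-height plants in row 4: 1. aloe plants in row 5: 2.
|1 − 2| = 2 − 1 = 1.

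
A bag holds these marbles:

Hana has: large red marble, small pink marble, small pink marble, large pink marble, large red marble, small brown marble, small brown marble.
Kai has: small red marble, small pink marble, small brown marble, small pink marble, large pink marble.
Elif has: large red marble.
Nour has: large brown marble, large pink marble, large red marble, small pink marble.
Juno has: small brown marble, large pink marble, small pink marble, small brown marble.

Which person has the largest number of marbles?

Counts by owner: Hana→7, Kai→5, Juno→4, Nour→4, Elif→1.
The maximum is 7, held uniquely by Hana.

Hana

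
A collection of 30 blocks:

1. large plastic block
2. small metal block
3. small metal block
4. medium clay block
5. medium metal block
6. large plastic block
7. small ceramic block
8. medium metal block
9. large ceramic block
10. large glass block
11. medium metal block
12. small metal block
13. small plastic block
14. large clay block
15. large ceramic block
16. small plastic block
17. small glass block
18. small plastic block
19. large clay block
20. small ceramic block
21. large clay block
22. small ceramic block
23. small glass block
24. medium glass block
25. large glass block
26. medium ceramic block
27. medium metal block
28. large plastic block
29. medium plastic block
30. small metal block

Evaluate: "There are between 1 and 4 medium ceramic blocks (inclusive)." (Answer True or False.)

|medium ceramic blocks| = 1.
The claim requires 1 ≤ 1 ≤ 4, which holds.

True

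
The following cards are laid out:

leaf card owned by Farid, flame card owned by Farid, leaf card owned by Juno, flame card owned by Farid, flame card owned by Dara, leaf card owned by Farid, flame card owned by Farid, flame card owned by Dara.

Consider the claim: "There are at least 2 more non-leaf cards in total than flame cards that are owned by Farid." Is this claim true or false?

There are 5 non-leaf cards.
Count of flame cards owned by Farid: 3.
The claim requires 5 − 3 = 2 ≥ 2, which holds.

True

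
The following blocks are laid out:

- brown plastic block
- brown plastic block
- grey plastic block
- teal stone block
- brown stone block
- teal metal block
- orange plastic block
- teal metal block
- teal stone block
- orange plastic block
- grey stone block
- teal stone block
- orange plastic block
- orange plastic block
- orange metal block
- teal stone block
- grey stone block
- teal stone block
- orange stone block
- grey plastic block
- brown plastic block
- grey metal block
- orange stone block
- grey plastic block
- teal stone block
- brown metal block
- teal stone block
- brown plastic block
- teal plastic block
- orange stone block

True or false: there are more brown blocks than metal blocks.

True

|brown blocks| = 6.
|metal blocks| = 5.
The claim requires 6 > 5, which holds.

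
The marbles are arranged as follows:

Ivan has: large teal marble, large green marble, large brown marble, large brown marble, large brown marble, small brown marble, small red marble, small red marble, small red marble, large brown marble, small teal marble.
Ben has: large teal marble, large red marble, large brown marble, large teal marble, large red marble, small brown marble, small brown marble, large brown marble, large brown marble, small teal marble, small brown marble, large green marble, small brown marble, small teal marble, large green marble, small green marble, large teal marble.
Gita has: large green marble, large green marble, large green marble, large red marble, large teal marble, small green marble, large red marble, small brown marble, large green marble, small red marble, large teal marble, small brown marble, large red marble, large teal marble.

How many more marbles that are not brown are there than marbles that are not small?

2

marbles that are not brown: 28.
marbles that are not small: 26.
28 − 26 = 2.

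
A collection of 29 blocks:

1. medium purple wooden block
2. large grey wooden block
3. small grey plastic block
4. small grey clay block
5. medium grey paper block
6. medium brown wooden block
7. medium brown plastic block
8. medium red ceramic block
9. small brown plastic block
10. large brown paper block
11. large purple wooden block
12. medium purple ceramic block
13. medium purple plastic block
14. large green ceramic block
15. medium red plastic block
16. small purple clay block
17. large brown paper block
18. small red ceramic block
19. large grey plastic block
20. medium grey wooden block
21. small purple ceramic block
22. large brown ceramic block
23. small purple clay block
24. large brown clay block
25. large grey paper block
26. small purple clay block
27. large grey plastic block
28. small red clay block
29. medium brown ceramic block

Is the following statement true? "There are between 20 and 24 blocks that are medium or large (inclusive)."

|blocks that are medium or large| = 20.
The claim requires 20 ≤ 20 ≤ 24, which holds.

True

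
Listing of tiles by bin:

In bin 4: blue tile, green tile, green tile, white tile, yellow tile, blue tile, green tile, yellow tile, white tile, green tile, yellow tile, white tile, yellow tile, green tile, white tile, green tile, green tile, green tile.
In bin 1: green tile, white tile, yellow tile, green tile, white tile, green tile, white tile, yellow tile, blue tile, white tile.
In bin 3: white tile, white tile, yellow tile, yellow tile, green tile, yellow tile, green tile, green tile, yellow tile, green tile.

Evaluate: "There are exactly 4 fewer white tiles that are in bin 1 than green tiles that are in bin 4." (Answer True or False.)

There are 4 white tiles in bin 1.
There are 8 green tiles in bin 4.
The claim requires 8 − 4 (= 4) to equal 4, which holds.

True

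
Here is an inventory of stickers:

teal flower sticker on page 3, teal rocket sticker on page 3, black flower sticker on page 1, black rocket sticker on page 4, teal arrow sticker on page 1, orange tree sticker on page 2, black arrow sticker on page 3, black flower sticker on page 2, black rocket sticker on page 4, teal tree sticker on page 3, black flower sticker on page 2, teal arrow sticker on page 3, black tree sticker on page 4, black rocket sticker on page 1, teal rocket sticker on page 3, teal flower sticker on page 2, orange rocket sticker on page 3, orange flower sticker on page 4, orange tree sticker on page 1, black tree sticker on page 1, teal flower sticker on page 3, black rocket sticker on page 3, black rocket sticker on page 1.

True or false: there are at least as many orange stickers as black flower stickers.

True

|orange stickers| = 4.
|black flower stickers| = 3.
The claim requires 4 ≥ 3, which holds.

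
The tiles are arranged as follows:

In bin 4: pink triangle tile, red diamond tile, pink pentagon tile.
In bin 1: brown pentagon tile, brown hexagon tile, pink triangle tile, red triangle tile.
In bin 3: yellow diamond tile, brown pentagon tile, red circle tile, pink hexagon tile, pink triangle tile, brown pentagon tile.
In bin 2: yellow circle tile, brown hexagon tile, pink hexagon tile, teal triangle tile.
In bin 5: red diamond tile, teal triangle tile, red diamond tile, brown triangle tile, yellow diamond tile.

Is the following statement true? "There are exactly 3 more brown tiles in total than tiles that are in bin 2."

There are 6 brown tiles.
There are 4 tiles in bin 2.
The claim requires 6 − 4 (= 2) to equal 3, which does not hold.

False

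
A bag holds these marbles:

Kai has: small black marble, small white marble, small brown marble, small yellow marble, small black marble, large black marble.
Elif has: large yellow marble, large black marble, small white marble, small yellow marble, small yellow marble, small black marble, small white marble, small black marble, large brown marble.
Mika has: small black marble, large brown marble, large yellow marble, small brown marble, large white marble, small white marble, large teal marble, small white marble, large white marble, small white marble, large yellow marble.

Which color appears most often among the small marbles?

white

Counts by color (restricted to small marbles): white 6, black 5, yellow 3, brown 2.
The maximum is 6, held uniquely by white.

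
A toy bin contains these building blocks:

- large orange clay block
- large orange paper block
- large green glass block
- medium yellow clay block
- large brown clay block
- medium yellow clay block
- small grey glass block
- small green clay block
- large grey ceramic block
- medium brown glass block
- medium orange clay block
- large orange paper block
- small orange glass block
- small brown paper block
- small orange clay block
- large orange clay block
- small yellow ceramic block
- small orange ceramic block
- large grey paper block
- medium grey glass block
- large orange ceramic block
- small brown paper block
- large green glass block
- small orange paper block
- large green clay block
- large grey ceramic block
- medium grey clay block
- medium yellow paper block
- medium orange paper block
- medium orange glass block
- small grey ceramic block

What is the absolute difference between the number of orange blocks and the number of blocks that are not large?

7

orange blocks: 12. blocks that are not large: 19.
|12 − 19| = 19 − 12 = 7.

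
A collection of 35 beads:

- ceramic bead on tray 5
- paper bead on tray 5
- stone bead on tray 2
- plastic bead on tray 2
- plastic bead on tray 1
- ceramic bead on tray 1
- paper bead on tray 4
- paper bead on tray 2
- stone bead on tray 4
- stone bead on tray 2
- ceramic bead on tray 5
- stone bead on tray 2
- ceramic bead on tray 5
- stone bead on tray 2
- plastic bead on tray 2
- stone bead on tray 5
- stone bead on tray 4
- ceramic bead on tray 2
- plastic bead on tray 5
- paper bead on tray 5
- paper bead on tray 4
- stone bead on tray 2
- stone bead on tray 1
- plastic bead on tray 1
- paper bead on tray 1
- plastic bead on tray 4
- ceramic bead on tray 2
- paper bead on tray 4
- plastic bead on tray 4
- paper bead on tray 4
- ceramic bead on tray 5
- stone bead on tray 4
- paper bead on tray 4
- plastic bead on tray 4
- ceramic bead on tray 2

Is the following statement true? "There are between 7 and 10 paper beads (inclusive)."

True

|paper beads| = 9.
The claim requires 7 ≤ 9 ≤ 10, which holds.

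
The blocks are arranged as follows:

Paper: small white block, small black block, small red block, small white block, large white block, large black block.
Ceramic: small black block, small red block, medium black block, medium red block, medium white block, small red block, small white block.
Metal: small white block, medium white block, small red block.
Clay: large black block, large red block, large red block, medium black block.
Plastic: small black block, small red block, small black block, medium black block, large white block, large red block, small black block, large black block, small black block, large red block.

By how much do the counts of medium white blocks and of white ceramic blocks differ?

medium white blocks: 2. white ceramic blocks: 2.
|2 − 2| = 2 − 2 = 0.

0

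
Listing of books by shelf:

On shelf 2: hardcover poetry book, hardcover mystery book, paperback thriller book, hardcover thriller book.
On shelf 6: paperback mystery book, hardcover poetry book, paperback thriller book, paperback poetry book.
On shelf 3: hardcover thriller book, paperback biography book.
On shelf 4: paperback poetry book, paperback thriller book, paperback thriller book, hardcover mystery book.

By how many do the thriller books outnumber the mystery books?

thriller books: 6.
mystery books: 3.
6 − 3 = 3.

3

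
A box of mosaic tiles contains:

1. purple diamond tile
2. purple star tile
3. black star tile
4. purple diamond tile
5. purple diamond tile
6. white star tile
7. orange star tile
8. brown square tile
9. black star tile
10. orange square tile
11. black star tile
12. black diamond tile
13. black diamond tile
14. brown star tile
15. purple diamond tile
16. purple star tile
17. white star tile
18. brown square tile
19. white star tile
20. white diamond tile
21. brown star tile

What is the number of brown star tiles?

2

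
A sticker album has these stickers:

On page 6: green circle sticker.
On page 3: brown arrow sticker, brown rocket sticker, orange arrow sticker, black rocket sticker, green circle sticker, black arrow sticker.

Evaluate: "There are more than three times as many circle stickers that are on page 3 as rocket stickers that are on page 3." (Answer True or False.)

False

There is 1 circle sticker on page 3.
There are 2 rocket stickers on page 3.
The claim requires 1 > 3 × 2 = 6, which does not hold.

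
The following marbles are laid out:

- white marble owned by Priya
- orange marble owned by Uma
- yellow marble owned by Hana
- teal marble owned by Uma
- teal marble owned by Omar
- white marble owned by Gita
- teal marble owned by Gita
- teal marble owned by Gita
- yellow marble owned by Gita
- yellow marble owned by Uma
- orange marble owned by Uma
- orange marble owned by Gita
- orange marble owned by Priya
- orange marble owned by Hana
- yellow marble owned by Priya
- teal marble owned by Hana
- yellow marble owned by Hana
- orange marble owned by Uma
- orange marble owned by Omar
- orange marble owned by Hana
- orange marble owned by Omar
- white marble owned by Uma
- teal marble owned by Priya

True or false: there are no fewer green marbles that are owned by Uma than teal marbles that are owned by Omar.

False

|green marbles owned by Uma| = 0.
|teal marbles owned by Omar| = 1.
The claim requires 0 ≥ 1, which does not hold.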